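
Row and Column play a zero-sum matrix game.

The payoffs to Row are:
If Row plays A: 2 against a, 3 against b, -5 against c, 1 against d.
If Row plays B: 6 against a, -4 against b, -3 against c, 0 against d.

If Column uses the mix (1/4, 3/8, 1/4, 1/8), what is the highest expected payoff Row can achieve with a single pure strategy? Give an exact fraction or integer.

1/2

A: (2)·(1/4) + (3)·(3/8) + (-5)·(1/4) + (1)·(1/8) = 1/2.
B: (6)·(1/4) + (-4)·(3/8) + (-3)·(1/4) + (0)·(1/8) = -3/4.
The best pure response is A with expected payoff 1/2.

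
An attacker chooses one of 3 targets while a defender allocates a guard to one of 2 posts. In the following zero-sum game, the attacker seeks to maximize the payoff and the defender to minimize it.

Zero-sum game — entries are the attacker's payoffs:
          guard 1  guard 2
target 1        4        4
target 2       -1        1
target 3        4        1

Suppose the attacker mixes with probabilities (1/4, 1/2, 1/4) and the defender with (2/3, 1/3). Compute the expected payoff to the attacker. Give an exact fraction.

19/12

Against (2/3, 1/3), each row's expected payoff is target 1: 4; target 2: -1/3; target 3: 3.
Taking the (1/4, 1/2, 1/4)-weighted average: (1/4)·(4) + (1/2)·(-1/3) + (1/4)·(3) = 19/12.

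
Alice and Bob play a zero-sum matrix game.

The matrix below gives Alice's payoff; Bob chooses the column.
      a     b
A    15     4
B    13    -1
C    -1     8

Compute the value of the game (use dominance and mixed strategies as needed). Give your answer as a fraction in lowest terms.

Row B is strictly dominated by row A, so Alice never plays it.
The remaining 2×2 game on (A, C) × (a, b) has no saddle point. Let Alice play A with probability p; indifference gives 15p − (1−p) = 4p + 8(1−p), so p = 9/20.
Similarly Bob's optimal q on a is 1/5, and the value is 15·(1/5) + (4)·(4/5) = 31/5.

31/5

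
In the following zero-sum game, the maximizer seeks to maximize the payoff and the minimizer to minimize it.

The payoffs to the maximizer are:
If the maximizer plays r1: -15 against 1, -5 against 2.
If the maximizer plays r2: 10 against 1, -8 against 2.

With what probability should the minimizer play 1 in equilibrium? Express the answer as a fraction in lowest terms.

3/28

Row minima are -15 and -8, so the maximizer's maximin is -8; column maxima are 10 and -5, so the minimizer's minimax is -5. These differ, so the equilibrium is in mixed strategies.
Let the minimizer play 1 with probability q. The maximizer is indifferent when −15q − 5(1−q) = 10q − 8(1−q), giving q = 3/28.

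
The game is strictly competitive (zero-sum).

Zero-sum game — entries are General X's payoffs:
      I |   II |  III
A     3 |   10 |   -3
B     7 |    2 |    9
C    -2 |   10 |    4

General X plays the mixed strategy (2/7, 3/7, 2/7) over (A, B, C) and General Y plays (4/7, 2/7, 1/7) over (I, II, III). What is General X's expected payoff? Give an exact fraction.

213/49

Against (4/7, 2/7, 1/7), each row's expected payoff is A: 29/7; B: 41/7; C: 16/7.
Taking the (2/7, 3/7, 2/7)-weighted average: (2/7)·(29/7) + (3/7)·(41/7) + (2/7)·(16/7) = 213/49.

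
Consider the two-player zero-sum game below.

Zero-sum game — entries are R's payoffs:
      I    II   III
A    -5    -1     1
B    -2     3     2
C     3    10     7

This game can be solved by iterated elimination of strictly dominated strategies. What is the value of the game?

Column III is strictly dominated by I for C (-5<1, -2<2, 3<7); eliminate III.
Row B is strictly dominated by row C (3>-2, 10>3); eliminate B.
Row A is strictly dominated by row C (3>-5, 10>-1); eliminate A.
Column II is strictly dominated by I for C (3<10); eliminate II.
Only (C, I) remains, with payoff 3.

3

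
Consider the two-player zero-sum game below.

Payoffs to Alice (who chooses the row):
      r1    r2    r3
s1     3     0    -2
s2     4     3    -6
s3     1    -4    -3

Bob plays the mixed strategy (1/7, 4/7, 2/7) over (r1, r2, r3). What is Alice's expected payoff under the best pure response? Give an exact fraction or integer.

4/7

s1: (3)·(1/7) + (0)·(4/7) + (-2)·(2/7) = -1/7.
s2: (4)·(1/7) + (3)·(4/7) + (-6)·(2/7) = 4/7.
s3: (1)·(1/7) + (-4)·(4/7) + (-3)·(2/7) = -3.
The best pure response is s2 with expected payoff 4/7.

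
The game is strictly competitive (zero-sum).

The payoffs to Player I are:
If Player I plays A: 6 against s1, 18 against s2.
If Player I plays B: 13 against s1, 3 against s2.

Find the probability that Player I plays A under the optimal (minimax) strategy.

5/11

Row minima are 6 and 3, so Player I's maximin is 6; column maxima are 13 and 18, so Player II's minimax is 13. These differ, so the equilibrium is in mixed strategies.
Let Player I play A with probability p. Player II is indifferent when 6p + 13(1−p) = 18p + 3(1−p), giving p = 5/11.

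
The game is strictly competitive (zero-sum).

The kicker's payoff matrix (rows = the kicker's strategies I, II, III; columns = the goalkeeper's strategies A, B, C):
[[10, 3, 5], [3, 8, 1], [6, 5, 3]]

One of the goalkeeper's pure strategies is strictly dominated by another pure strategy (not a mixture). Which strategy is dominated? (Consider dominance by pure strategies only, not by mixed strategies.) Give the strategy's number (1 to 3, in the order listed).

The goalkeeper prefers columns that give the kicker less. Compare A with C: 5 < 10, 1 < 3, 3 < 6.
So C strictly dominates A for the goalkeeper; A is strictly dominated.

1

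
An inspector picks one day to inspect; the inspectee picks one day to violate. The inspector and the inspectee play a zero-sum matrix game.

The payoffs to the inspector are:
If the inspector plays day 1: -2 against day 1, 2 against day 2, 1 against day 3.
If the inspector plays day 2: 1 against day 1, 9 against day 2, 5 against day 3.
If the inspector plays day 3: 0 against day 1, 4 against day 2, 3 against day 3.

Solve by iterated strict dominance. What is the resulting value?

1

Column day 3 is strictly dominated by day 1 for the inspectee (-2<1, 1<5, 0<3); eliminate day 3.
Row day 3 is strictly dominated by row day 2 (1>0, 9>4); eliminate day 3.
Row day 1 is strictly dominated by row day 2 (1>-2, 9>2); eliminate day 1.
Column day 2 is strictly dominated by day 1 for the inspectee (1<9); eliminate day 2.
Only (day 2, day 1) remains, with payoff 1.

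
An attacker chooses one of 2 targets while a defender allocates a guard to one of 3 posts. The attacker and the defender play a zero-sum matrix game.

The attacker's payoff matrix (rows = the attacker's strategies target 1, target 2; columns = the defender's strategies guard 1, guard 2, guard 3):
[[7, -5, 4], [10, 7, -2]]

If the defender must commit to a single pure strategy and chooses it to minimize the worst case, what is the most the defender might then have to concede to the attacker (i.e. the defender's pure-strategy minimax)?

The worst case (largest entry) in each column is guard 1: 10, guard 2: 7, guard 3: 4.
The best (smallest) of these is 4.

4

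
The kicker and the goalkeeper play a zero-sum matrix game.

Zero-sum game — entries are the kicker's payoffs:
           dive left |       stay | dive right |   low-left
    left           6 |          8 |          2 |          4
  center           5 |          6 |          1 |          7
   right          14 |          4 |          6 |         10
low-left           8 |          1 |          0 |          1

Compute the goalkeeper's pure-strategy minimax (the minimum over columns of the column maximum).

The worst case (largest entry) in each column is dive left: 14, stay: 8, dive right: 6, low-left: 10.
The best (smallest) of these is 6.

6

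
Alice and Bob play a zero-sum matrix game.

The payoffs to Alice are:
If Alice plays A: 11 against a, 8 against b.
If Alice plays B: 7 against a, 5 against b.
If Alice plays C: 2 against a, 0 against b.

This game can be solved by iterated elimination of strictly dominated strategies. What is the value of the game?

Row C is strictly dominated by row A (11>2, 8>0); eliminate C.
Row B is strictly dominated by row A (11>7, 8>5); eliminate B.
Column a is strictly dominated by b for Bob (8<11); eliminate a.
Only (A, b) remains, with payoff 8.

8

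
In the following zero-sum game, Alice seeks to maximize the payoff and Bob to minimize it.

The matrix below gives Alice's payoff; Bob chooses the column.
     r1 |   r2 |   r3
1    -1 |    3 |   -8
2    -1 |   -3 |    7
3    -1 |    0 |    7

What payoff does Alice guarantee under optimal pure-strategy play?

-1

Row minima: -8, -3, -1 → Alice's maximin is -1.
Column maxima: -1, 3, 7 → Bob's minimax is -1.
They coincide at (3, r1), so the value is -1.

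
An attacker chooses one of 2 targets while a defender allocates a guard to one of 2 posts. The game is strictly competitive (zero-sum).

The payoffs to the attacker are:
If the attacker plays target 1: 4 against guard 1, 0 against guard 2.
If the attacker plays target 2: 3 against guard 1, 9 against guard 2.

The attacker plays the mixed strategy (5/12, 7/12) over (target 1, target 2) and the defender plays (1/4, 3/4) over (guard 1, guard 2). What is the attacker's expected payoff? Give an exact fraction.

115/24

Against (1/4, 3/4), each row's expected payoff is target 1: 1; target 2: 15/2.
Taking the (5/12, 7/12)-weighted average: (5/12)·(1) + (7/12)·(15/2) = 115/24.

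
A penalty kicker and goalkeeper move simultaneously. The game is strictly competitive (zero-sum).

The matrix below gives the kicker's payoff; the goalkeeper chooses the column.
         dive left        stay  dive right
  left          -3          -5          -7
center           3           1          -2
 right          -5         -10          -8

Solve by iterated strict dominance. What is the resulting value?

Row left is strictly dominated by row center (3>-3, 1>-5, -2>-7); eliminate left.
Column dive left is strictly dominated by stay for the goalkeeper (1<3, -10<-5); eliminate dive left.
Row right is strictly dominated by row center (1>-10, -2>-8); eliminate right.
Column stay is strictly dominated by dive right for the goalkeeper (-2<1); eliminate stay.
Only (center, dive right) remains, with payoff -2.

-2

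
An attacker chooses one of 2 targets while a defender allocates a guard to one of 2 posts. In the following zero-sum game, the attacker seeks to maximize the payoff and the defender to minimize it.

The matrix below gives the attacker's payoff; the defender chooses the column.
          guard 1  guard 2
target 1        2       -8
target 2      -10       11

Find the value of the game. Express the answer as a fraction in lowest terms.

Row minima are -8 and -10, so the attacker's maximin is -8; column maxima are 2 and 11, so the defender's minimax is 2. These differ, so the equilibrium is in mixed strategies.
Let the attacker play target 1 with probability p. The defender is indifferent when 2p − 10(1−p) = −8p + 11(1−p), giving p = 21/31.
Let the defender play guard 1 with probability q. The attacker is indifferent when 2q − 8(1−q) = −10q + 11(1−q), giving q = 19/31.
The value is 2·(19/31) + (-8)·(12/31) = -58/31.

-58/31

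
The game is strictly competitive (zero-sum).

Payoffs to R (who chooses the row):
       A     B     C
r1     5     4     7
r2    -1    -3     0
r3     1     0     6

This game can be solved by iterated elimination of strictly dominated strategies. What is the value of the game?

4

Column A is strictly dominated by B for C (4<5, -3<-1, 0<1); eliminate A.
Row r3 is strictly dominated by row r1 (4>0, 7>6); eliminate r3.
Row r2 is strictly dominated by row r1 (4>-3, 7>0); eliminate r2.
Column C is strictly dominated by B for C (4<7); eliminate C.
Only (r1, B) remains, with payoff 4.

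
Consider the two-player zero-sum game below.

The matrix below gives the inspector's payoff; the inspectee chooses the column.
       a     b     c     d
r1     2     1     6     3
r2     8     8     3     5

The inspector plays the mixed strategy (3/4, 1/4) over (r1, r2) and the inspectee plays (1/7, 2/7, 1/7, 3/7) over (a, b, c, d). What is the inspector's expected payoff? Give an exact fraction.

Against (1/7, 2/7, 1/7, 3/7), each row's expected payoff is r1: 19/7; r2: 6.
Taking the (3/4, 1/4)-weighted average: (3/4)·(19/7) + (1/4)·(6) = 99/28.

99/28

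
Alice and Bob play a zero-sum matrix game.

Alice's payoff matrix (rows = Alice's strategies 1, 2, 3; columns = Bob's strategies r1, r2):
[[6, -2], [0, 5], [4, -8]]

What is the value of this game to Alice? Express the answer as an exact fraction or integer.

30/13

Row 3 is strictly dominated by row 1, so Alice never plays it.
The remaining 2×2 game on (1, 2) × (r1, r2) has no saddle point. Let Alice play 1 with probability p; indifference gives 6p = −2p + 5(1−p), so p = 5/13.
Similarly Bob's optimal q on r1 is 7/13, and the value is 6·(7/13) + (-2)·(6/13) = 30/13.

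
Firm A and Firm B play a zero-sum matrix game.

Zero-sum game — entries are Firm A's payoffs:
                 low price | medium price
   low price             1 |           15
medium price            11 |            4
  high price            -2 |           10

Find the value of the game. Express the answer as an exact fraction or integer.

Row high price is strictly dominated by row low price, so Firm A never plays it.
The remaining 2×2 game on (low price, medium price) × (low price, medium price) has no saddle point. Let Firm A play low price with probability p; indifference gives p + 11(1−p) = 15p + 4(1−p), so p = 1/3.
Similarly Firm B's optimal q on low price is 11/21, and the value is 1·(11/21) + (15)·(10/21) = 23/3.

23/3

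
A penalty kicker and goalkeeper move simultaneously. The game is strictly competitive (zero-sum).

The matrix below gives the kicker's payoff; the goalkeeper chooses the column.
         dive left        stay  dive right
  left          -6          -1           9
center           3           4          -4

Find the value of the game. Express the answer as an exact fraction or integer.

3/22

Column stay is strictly dominated by dive left for the goalkeeper (it gives the kicker more in every row).
The remaining 2×2 game on (left, center) × (dive left, dive right) has no saddle point. Let the kicker play left with probability p; indifference gives −6p + 3(1−p) = 9p − 4(1−p), so p = 7/22.
Similarly the goalkeeper's optimal q on dive left is 13/22, and the value is -6·(13/22) + (9)·(9/22) = 3/22.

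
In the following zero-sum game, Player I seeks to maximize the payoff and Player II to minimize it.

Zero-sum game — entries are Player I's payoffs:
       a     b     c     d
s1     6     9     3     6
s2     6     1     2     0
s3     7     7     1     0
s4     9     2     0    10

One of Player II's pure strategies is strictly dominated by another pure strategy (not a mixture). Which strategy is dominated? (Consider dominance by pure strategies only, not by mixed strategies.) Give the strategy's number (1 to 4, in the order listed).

Player II prefers columns that give Player I less. Compare a with c: 3 < 6, 2 < 6, 1 < 7, 0 < 9.
So c strictly dominates a for Player II; a is strictly dominated.

1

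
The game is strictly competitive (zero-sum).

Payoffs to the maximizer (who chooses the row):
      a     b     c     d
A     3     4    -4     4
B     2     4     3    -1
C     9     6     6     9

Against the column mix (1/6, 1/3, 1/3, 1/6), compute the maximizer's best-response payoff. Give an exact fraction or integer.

A: (3)·(1/6) + (4)·(1/3) + (-4)·(1/3) + (4)·(1/6) = 7/6.
B: (2)·(1/6) + (4)·(1/3) + (3)·(1/3) + (-1)·(1/6) = 5/2.
C: (9)·(1/6) + (6)·(1/3) + (6)·(1/3) + (9)·(1/6) = 7.
The best pure response is C with expected payoff 7.

7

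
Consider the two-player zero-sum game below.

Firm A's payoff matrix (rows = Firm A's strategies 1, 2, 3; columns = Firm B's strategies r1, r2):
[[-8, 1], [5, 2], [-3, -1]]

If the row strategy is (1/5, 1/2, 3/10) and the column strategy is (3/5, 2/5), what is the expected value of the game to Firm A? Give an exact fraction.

9/25

Against (3/5, 2/5), each row's expected payoff is 1: -22/5; 2: 19/5; 3: -11/5.
Taking the (1/5, 1/2, 3/10)-weighted average: (1/5)·(-22/5) + (1/2)·(19/5) + (3/10)·(-11/5) = 9/25.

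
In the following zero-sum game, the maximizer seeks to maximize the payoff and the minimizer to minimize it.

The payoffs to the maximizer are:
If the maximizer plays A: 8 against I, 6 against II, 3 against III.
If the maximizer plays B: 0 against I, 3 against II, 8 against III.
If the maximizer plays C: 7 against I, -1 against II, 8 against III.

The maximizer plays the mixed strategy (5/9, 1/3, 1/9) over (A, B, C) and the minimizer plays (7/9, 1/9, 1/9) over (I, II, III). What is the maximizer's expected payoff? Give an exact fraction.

46/9

Against (7/9, 1/9, 1/9), each row's expected payoff is A: 65/9; B: 11/9; C: 56/9.
Taking the (5/9, 1/3, 1/9)-weighted average: (5/9)·(65/9) + (1/3)·(11/9) + (1/9)·(56/9) = 46/9.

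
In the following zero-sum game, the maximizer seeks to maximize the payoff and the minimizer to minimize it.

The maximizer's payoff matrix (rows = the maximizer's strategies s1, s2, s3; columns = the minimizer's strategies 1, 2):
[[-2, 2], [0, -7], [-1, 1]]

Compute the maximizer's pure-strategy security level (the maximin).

The worst-case payoff for each row is s1: -2, s2: -7, s3: -1.
The best of these is -1.

-1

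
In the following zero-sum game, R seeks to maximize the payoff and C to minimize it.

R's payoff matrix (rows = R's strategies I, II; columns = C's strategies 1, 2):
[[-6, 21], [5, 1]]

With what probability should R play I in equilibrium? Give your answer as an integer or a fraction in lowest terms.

4/31

Row minima are -6 and 1, so R's maximin is 1; column maxima are 5 and 21, so C's minimax is 5. These differ, so the equilibrium is in mixed strategies.
Let R play I with probability p. C is indifferent when −6p + 5(1−p) = 21p + (1−p), giving p = 4/31.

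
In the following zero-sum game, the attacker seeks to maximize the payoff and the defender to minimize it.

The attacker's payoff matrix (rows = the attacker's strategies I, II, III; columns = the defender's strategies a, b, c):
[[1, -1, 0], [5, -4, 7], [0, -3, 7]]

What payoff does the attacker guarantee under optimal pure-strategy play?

Row minima: -1, -4, -3 → the attacker's maximin is -1.
Column maxima: 5, -1, 7 → the defender's minimax is -1.
They coincide at (I, b), so the value is -1.

-1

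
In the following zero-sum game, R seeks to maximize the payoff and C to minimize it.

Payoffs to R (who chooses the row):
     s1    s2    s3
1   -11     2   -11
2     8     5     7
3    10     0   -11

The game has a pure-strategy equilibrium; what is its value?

Row minima: -11, 5, -11 → R's maximin is 5.
Column maxima: 10, 5, 7 → C's minimax is 5.
They coincide at (2, s2), so the value is 5.

5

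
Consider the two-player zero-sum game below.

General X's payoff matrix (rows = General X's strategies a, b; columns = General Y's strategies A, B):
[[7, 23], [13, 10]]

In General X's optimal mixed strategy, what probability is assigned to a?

Row minima are 7 and 10, so General X's maximin is 10; column maxima are 13 and 23, so General Y's minimax is 13. These differ, so the equilibrium is in mixed strategies.
Let General X play a with probability p. General Y is indifferent when 7p + 13(1−p) = 23p + 10(1−p), giving p = 3/19.

3/19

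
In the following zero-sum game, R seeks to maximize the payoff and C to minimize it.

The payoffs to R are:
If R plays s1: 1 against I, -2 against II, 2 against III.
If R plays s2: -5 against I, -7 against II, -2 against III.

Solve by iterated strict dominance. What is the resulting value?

-2

Row s2 is strictly dominated by row s1 (1>-5, -2>-7, 2>-2); eliminate s2.
Column III is strictly dominated by I for C (1<2); eliminate III.
Column I is strictly dominated by II for C (-2<1); eliminate I.
Only (s1, II) remains, with payoff -2.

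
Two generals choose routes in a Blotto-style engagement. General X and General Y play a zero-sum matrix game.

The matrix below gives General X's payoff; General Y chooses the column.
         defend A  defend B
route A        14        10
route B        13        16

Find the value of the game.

Row minima are 10 and 13, so General X's maximin is 13; column maxima are 14 and 16, so General Y's minimax is 14. These differ, so the equilibrium is in mixed strategies.
Let General X play route A with probability p. General Y is indifferent when 14p + 13(1−p) = 10p + 16(1−p), giving p = 3/7.
Let General Y play defend A with probability q. General X is indifferent when 14q + 10(1−q) = 13q + 16(1−q), giving q = 6/7.
The value is 14·(6/7) + (10)·(1/7) = 94/7.

94/7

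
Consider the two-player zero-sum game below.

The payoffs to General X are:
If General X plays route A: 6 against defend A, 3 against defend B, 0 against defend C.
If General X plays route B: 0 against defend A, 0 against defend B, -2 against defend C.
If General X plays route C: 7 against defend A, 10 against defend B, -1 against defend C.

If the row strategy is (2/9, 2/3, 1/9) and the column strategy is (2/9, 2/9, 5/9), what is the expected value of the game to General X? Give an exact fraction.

5/81

Against (2/9, 2/9, 5/9), each row's expected payoff is route A: 2; route B: -10/9; route C: 29/9.
Taking the (2/9, 2/3, 1/9)-weighted average: (2/9)·(2) + (2/3)·(-10/9) + (1/9)·(29/9) = 5/81.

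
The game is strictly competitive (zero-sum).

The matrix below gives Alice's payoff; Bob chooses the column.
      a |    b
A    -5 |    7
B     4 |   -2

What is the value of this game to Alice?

1

Row minima are -5 and -2, so Alice's maximin is -2; column maxima are 4 and 7, so Bob's minimax is 4. These differ, so the equilibrium is in mixed strategies.
Let Alice play A with probability p. Bob is indifferent when −5p + 4(1−p) = 7p − 2(1−p), giving p = 1/3.
Let Bob play a with probability q. Alice is indifferent when −5q + 7(1−q) = 4q − 2(1−q), giving q = 1/2.
The value is -5·(1/2) + (7)·(1/2) = 1.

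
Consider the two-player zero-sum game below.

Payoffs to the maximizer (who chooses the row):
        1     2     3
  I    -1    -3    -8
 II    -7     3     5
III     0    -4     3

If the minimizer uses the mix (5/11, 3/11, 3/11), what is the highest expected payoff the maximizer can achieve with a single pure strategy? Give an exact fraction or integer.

I: (-1)·(5/11) + (-3)·(3/11) + (-8)·(3/11) = -38/11.
II: (-7)·(5/11) + (3)·(3/11) + (5)·(3/11) = -1.
III: (0)·(5/11) + (-4)·(3/11) + (3)·(3/11) = -3/11.
The best pure response is III with expected payoff -3/11.

-3/11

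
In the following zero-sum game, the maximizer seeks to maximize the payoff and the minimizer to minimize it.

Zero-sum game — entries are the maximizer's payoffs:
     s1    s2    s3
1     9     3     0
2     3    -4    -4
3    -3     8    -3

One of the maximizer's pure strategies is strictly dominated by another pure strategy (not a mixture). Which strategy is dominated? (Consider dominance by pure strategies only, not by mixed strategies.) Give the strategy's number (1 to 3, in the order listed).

Compare 2 with 1: 9 > 3, 3 > -4, 0 > -4.
So 1 strictly dominates 2 for the maximizer; 2 is strictly dominated.

2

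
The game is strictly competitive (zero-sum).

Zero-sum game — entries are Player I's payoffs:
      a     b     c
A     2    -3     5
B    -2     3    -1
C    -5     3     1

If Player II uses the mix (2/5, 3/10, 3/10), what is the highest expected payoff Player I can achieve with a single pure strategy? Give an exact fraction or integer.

7/5

A: (2)·(2/5) + (-3)·(3/10) + (5)·(3/10) = 7/5.
B: (-2)·(2/5) + (3)·(3/10) + (-1)·(3/10) = -1/5.
C: (-5)·(2/5) + (3)·(3/10) + (1)·(3/10) = -4/5.
The best pure response is A with expected payoff 7/5.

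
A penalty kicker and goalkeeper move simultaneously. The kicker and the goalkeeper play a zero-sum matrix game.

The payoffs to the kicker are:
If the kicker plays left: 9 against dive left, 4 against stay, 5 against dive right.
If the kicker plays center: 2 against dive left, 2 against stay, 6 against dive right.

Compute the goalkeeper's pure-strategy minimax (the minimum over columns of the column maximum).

The worst case (largest entry) in each column is dive left: 9, stay: 4, dive right: 6.
The best (smallest) of these is 4.

4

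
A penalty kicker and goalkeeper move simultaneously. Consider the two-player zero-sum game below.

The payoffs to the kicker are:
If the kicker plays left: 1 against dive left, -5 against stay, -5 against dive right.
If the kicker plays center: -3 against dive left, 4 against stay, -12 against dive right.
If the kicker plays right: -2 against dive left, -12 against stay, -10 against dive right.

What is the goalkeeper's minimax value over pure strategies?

-5

The worst case (largest entry) in each column is dive left: 1, stay: 4, dive right: -5.
The best (smallest) of these is -5.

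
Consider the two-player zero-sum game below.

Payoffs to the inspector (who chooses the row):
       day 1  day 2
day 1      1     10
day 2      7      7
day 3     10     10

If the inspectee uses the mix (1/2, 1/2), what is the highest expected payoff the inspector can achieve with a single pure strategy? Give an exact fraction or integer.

day 1: (1)·(1/2) + (10)·(1/2) = 11/2.
day 2: (7)·(1/2) + (7)·(1/2) = 7.
day 3: (10)·(1/2) + (10)·(1/2) = 10.
The best pure response is day 3 with expected payoff 10.

10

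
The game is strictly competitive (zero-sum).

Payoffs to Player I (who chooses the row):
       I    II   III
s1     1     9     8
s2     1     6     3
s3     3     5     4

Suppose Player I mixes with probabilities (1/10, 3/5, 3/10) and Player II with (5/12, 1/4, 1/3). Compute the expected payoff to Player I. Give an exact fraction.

Against (5/12, 1/4, 1/3), each row's expected payoff is s1: 16/3; s2: 35/12; s3: 23/6.
Taking the (1/10, 3/5, 3/10)-weighted average: (1/10)·(16/3) + (3/5)·(35/12) + (3/10)·(23/6) = 103/30.

103/30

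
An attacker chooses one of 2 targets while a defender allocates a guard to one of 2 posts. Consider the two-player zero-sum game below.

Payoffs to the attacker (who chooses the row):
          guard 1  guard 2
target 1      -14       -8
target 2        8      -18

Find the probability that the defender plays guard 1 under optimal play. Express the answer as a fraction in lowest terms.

5/16

Row minima are -14 and -18, so the attacker's maximin is -14; column maxima are 8 and -8, so the defender's minimax is -8. These differ, so the equilibrium is in mixed strategies.
Let the defender play guard 1 with probability q. The attacker is indifferent when −14q − 8(1−q) = 8q − 18(1−q), giving q = 5/16.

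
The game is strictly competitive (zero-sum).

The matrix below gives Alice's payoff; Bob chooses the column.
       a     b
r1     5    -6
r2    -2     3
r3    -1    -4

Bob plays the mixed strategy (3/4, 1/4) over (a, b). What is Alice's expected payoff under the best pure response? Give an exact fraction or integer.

r1: (5)·(3/4) + (-6)·(1/4) = 9/4.
r2: (-2)·(3/4) + (3)·(1/4) = -3/4.
r3: (-1)·(3/4) + (-4)·(1/4) = -7/4.
The best pure response is r1 with expected payoff 9/4.

9/4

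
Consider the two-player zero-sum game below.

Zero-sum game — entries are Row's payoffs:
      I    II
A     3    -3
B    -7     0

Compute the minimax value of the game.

-21/13

Row minima are -3 and -7, so Row's maximin is -3; column maxima are 3 and 0, so Column's minimax is 0. These differ, so the equilibrium is in mixed strategies.
Let Row play A with probability p. Column is indifferent when 3p − 7(1−p) = −3p, giving p = 7/13.
Let Column play I with probability q. Row is indifferent when 3q − 3(1−q) = −7q, giving q = 3/13.
The value is 3·(3/13) + (-3)·(10/13) = -21/13.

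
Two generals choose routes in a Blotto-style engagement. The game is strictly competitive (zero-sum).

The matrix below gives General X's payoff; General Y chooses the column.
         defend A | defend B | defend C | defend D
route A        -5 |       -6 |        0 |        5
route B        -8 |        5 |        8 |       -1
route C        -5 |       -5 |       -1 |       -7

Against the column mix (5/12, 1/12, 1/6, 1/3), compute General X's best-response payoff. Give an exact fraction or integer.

route A: (-5)·(5/12) + (-6)·(1/12) + (0)·(1/6) + (5)·(1/3) = -11/12.
route B: (-8)·(5/12) + (5)·(1/12) + (8)·(1/6) + (-1)·(1/3) = -23/12.
route C: (-5)·(5/12) + (-5)·(1/12) + (-1)·(1/6) + (-7)·(1/3) = -5.
The best pure response is route A with expected payoff -11/12.

-11/12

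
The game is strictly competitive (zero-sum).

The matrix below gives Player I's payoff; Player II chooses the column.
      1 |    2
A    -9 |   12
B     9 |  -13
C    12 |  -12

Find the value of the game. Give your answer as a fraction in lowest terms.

Row B is strictly dominated by row C, so Player I never plays it.
The remaining 2×2 game on (A, C) × (1, 2) has no saddle point. Let Player I play A with probability p; indifference gives −9p + 12(1−p) = 12p − 12(1−p), so p = 8/15.
Similarly Player II's optimal q on 1 is 8/15, and the value is -9·(8/15) + (12)·(7/15) = 4/5.

4/5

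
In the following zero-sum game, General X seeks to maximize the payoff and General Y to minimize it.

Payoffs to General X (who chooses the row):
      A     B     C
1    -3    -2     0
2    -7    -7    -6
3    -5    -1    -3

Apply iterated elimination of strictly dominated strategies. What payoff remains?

-3

Row 2 is strictly dominated by row 1 (-3>-7, -2>-7, 0>-6); eliminate 2.
Column C is strictly dominated by A for General Y (-3<0, -5<-3); eliminate C.
Column B is strictly dominated by A for General Y (-3<-2, -5<-1); eliminate B.
Row 3 is strictly dominated by row 1 (-3>-5); eliminate 3.
Only (1, A) remains, with payoff -3.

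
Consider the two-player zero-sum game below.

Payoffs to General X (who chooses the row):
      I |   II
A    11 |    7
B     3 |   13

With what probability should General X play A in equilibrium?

5/7

Row minima are 7 and 3, so General X's maximin is 7; column maxima are 11 and 13, so General Y's minimax is 11. These differ, so the equilibrium is in mixed strategies.
Let General X play A with probability p. General Y is indifferent when 11p + 3(1−p) = 7p + 13(1−p), giving p = 5/7.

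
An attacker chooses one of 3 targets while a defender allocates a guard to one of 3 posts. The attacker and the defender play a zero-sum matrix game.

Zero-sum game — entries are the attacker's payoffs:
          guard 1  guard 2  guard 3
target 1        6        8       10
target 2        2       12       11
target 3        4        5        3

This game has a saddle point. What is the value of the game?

Row minima: 6, 2, 3 → the attacker's maximin is 6.
Column maxima: 6, 12, 11 → the defender's minimax is 6.
They coincide at (target 1, guard 1), so the value is 6.

6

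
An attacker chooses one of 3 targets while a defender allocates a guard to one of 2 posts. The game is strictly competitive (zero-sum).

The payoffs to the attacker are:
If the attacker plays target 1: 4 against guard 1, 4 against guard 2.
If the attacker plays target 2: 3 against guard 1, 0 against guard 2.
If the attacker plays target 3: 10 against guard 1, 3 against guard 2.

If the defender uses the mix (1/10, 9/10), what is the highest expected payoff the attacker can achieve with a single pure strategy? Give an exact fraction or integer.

target 1: (4)·(1/10) + (4)·(9/10) = 4.
target 2: (3)·(1/10) + (0)·(9/10) = 3/10.
target 3: (10)·(1/10) + (3)·(9/10) = 37/10.
The best pure response is target 1 with expected payoff 4.

4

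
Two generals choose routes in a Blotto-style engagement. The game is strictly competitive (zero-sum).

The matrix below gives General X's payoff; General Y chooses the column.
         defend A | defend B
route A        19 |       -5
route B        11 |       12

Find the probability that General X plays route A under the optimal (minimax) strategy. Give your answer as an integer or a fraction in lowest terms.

1/25

Row minima are -5 and 11, so General X's maximin is 11; column maxima are 19 and 12, so General Y's minimax is 12. These differ, so the equilibrium is in mixed strategies.
Let General X play route A with probability p. General Y is indifferent when 19p + 11(1−p) = −5p + 12(1−p), giving p = 1/25.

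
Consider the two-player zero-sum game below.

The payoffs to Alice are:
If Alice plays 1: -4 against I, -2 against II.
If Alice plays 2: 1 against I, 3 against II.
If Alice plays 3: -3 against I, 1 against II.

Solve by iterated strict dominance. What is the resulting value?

1

Column II is strictly dominated by I for Bob (-4<-2, 1<3, -3<1); eliminate II.
Row 3 is strictly dominated by row 2 (1>-3); eliminate 3.
Row 1 is strictly dominated by row 2 (1>-4); eliminate 1.
Only (2, I) remains, with payoff 1.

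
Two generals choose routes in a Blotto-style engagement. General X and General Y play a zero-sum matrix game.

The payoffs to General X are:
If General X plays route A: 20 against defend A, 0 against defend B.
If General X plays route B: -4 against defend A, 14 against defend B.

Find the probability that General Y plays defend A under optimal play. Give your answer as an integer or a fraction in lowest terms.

Row minima are 0 and -4, so General X's maximin is 0; column maxima are 20 and 14, so General Y's minimax is 14. These differ, so the equilibrium is in mixed strategies.
Let General Y play defend A with probability q. General X is indifferent when 20q = −4q + 14(1−q), giving q = 7/19.

7/19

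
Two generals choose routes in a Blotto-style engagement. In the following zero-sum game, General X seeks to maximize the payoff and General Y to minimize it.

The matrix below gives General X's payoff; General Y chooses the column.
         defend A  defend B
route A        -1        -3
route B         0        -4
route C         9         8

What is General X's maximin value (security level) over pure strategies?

The worst-case payoff for each row is route A: -3, route B: -4, route C: 8.
The best of these is 8.

8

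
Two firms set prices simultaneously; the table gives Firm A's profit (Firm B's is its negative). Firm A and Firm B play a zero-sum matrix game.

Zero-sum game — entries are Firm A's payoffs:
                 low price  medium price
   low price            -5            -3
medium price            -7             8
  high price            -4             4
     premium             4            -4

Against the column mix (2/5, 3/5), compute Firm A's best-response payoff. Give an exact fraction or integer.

low price: (-5)·(2/5) + (-3)·(3/5) = -19/5.
medium price: (-7)·(2/5) + (8)·(3/5) = 2.
high price: (-4)·(2/5) + (4)·(3/5) = 4/5.
premium: (4)·(2/5) + (-4)·(3/5) = -4/5.
The best pure response is medium price with expected payoff 2.

2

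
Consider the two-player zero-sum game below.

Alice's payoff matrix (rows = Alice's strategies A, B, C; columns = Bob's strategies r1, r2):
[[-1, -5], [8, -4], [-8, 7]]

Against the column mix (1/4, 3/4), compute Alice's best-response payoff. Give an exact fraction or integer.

13/4

A: (-1)·(1/4) + (-5)·(3/4) = -4.
B: (8)·(1/4) + (-4)·(3/4) = -1.
C: (-8)·(1/4) + (7)·(3/4) = 13/4.
The best pure response is C with expected payoff 13/4.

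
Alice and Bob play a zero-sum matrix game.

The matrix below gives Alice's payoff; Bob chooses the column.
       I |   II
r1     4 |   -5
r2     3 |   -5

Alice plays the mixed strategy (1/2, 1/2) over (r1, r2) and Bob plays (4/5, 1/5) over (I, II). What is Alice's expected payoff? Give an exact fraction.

Against (4/5, 1/5), each row's expected payoff is r1: 11/5; r2: 7/5.
Taking the (1/2, 1/2)-weighted average: (1/2)·(11/5) + (1/2)·(7/5) = 9/5.

9/5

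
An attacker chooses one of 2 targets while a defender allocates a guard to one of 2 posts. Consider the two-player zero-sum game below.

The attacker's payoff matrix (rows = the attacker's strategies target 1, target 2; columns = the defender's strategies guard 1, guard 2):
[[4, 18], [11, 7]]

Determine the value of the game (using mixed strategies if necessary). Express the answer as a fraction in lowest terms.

85/9

Row minima are 4 and 7, so the attacker's maximin is 7; column maxima are 11 and 18, so the defender's minimax is 11. These differ, so the equilibrium is in mixed strategies.
Let the attacker play target 1 with probability p. The defender is indifferent when 4p + 11(1−p) = 18p + 7(1−p), giving p = 2/9.
Let the defender play guard 1 with probability q. The attacker is indifferent when 4q + 18(1−q) = 11q + 7(1−q), giving q = 11/18.
The value is 4·(11/18) + (18)·(7/18) = 85/9.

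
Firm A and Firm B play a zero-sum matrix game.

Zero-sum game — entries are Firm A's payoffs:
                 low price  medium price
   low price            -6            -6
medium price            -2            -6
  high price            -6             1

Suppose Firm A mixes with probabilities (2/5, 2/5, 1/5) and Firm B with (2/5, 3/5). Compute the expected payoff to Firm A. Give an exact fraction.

Against (2/5, 3/5), each row's expected payoff is low price: -6; medium price: -22/5; high price: -9/5.
Taking the (2/5, 2/5, 1/5)-weighted average: (2/5)·(-6) + (2/5)·(-22/5) + (1/5)·(-9/5) = -113/25.

-113/25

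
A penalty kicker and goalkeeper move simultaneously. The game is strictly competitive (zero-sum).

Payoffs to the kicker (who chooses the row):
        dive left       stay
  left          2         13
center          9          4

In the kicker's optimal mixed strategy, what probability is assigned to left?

5/16

Row minima are 2 and 4, so the kicker's maximin is 4; column maxima are 9 and 13, so the goalkeeper's minimax is 9. These differ, so the equilibrium is in mixed strategies.
Let the kicker play left with probability p. The goalkeeper is indifferent when 2p + 9(1−p) = 13p + 4(1−p), giving p = 5/16.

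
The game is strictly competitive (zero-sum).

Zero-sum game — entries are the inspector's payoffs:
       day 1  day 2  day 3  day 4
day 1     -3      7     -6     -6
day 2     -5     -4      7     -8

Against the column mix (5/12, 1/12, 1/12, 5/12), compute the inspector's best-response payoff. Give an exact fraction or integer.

-11/3

day 1: (-3)·(5/12) + (7)·(1/12) + (-6)·(1/12) + (-6)·(5/12) = -11/3.
day 2: (-5)·(5/12) + (-4)·(1/12) + (7)·(1/12) + (-8)·(5/12) = -31/6.
The best pure response is day 1 with expected payoff -11/3.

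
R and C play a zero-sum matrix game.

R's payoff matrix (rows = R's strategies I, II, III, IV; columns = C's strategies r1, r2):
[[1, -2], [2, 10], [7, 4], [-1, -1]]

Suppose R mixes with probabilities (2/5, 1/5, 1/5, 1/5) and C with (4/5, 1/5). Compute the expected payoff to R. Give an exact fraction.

Against (4/5, 1/5), each row's expected payoff is I: 2/5; II: 18/5; III: 32/5; IV: -1.
Taking the (2/5, 1/5, 1/5, 1/5)-weighted average: (2/5)·(2/5) + (1/5)·(18/5) + (1/5)·(32/5) + (1/5)·(-1) = 49/25.

49/25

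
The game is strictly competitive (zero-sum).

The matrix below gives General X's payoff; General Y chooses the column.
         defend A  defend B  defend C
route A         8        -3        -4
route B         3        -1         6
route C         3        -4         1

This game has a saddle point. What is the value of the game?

-1

Row minima: -4, -1, -4 → General X's maximin is -1.
Column maxima: 8, -1, 6 → General Y's minimax is -1.
They coincide at (route B, defend B), so the value is -1.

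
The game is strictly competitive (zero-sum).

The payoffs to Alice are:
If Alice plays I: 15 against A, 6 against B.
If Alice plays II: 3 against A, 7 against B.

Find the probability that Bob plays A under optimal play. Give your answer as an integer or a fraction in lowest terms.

1/13

Row minima are 6 and 3, so Alice's maximin is 6; column maxima are 15 and 7, so Bob's minimax is 7. These differ, so the equilibrium is in mixed strategies.
Let Bob play A with probability q. Alice is indifferent when 15q + 6(1−q) = 3q + 7(1−q), giving q = 1/13.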